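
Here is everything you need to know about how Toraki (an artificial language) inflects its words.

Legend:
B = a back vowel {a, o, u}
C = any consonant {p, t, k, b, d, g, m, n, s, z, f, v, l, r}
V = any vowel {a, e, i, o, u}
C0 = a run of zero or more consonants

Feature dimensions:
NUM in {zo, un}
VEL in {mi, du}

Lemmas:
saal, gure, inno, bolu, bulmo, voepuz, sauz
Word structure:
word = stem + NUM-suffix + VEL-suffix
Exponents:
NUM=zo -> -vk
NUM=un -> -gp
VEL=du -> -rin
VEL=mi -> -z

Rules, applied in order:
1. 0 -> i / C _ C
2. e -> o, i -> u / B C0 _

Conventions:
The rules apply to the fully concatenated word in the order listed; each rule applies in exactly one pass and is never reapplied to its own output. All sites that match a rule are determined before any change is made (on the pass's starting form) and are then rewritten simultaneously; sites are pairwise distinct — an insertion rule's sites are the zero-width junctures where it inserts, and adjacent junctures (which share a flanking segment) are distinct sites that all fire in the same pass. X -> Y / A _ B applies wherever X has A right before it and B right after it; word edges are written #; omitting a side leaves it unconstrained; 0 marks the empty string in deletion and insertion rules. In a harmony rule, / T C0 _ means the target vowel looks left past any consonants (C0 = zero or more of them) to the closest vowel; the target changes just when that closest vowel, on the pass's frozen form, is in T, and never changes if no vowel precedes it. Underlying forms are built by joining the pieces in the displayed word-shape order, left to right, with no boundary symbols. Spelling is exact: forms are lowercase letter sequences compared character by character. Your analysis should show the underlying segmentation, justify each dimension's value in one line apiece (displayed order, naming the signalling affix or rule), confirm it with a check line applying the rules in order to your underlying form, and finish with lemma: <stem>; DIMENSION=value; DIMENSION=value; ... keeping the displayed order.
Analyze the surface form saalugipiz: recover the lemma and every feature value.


underlying: saal-gp-z
NUM=un - signalled by the affix -gp
VEL=mi - signalled by the affix -z
check: saalgpz -> saaligipiz -> saalugipiz
lemma: saal; NUM=un; VEL=mi


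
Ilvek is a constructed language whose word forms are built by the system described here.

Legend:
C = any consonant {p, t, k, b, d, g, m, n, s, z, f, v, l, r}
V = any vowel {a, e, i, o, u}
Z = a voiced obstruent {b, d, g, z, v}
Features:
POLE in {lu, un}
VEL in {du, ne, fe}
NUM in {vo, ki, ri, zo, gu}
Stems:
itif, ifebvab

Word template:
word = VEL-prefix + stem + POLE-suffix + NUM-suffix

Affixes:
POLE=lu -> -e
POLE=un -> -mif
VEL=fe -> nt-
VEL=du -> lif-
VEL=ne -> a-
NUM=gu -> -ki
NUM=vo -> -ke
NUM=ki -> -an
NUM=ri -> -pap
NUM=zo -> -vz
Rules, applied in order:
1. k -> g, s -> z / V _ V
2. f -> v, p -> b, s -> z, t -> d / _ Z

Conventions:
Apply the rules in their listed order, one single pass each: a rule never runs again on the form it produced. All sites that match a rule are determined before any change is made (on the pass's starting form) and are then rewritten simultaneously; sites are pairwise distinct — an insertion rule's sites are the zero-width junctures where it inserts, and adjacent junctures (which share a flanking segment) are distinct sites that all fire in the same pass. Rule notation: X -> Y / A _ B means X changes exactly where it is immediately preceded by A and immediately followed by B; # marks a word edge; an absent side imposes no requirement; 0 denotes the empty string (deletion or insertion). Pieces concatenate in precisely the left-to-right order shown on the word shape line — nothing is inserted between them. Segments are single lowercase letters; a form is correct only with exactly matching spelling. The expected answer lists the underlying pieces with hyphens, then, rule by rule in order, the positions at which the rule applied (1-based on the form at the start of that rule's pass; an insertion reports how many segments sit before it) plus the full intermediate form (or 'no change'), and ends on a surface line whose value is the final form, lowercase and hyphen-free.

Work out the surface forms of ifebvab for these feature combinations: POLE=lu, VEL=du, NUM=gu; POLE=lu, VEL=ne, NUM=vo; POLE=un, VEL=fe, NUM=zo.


cell POLE=lu, VEL=du, NUM=gu:
underlying: lif-ifebvab-e-ki
1. k -> g, s -> z / V _ V: fires at position(s) 12: lififebvabegi
2. f -> v, p -> b, s -> z, t -> d / _ Z: no change
surface: lififebvabegi

cell POLE=lu, VEL=ne, NUM=vo:
underlying: a-ifebvab-e-ke
1. k -> g, s -> z / V _ V: fires at position(s) 10: aifebvabege
2. f -> v, p -> b, s -> z, t -> d / _ Z: no change
surface: aifebvabege

cell POLE=un, VEL=fe, NUM=zo:
underlying: nt-ifebvab-mif-vz
1. k -> g, s -> z / V _ V: no change
2. f -> v, p -> b, s -> z, t -> d / _ Z: fires at position(s) 12: ntifebvabmivvz
surface: ntifebvabmivvz


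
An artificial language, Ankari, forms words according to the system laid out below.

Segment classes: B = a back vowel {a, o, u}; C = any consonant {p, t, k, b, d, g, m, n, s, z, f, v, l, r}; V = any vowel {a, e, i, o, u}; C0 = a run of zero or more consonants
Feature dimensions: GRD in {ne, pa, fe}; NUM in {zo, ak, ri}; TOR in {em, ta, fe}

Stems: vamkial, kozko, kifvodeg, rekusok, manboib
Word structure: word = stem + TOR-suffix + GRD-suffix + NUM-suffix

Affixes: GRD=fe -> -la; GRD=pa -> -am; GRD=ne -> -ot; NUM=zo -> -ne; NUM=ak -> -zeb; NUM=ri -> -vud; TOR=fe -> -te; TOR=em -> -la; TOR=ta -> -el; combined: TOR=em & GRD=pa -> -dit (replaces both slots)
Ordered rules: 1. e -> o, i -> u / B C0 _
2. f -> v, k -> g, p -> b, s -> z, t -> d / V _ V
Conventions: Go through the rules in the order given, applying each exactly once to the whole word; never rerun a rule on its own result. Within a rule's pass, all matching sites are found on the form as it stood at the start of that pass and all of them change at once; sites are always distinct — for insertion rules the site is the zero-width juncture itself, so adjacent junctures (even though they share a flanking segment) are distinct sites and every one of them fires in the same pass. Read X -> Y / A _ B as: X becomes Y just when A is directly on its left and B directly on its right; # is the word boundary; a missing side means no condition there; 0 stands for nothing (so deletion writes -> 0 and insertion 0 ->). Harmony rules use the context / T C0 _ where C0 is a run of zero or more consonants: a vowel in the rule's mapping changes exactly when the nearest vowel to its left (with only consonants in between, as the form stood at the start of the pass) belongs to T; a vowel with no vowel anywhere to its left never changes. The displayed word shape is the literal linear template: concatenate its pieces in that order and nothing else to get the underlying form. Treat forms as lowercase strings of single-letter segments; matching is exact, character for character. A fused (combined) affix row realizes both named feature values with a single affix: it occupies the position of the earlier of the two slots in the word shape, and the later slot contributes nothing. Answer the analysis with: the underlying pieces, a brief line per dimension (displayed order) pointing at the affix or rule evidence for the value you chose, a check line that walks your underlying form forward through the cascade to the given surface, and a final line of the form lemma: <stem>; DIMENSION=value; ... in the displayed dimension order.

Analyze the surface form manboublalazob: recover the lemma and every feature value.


underlying: manboib-la-la-zeb
GRD=fe - signalled by the affix -la
NUM=ak - signalled by the affix -zeb
TOR=em - signalled by the affix -la
check: manboiblalazeb -> manboublalazob -> manboublalazob
lemma: manboib; GRD=fe; NUM=ak; TOR=em


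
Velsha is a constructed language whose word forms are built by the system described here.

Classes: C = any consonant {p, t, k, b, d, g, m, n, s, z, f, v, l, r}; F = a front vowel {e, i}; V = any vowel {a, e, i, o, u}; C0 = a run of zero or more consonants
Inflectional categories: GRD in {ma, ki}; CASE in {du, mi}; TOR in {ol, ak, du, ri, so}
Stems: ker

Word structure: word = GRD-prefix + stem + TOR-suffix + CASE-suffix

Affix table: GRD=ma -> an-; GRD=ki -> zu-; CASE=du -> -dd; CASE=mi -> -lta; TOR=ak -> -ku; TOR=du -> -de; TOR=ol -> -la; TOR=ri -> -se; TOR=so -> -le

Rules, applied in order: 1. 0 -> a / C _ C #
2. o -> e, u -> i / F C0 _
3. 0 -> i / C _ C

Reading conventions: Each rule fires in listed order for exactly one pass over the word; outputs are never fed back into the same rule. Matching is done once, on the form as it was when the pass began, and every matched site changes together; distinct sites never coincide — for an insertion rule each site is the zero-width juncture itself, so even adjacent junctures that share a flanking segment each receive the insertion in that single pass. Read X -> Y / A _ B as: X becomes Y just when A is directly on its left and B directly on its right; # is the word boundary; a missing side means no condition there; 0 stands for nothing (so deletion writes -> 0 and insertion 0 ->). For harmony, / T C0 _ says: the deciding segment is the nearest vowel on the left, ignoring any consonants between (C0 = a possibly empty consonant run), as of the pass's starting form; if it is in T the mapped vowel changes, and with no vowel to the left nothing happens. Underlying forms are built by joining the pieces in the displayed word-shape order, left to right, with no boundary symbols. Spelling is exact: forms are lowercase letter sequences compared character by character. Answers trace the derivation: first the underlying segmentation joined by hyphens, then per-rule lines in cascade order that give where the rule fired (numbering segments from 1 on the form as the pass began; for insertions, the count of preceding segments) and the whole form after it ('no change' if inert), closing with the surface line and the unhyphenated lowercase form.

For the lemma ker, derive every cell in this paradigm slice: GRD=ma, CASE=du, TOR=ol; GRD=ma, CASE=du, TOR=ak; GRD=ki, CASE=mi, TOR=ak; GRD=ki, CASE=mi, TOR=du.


cell GRD=ma, CASE=du, TOR=ol:
underlying: an-ker-la-dd
1. 0 -> a / C _ C #: inserts after position(s) 8: ankerladad
2. o -> e, u -> i / F C0 _: no change
3. 0 -> i / C _ C: inserts after position(s) 2, 5: anikeriladad
surface: anikeriladad

cell GRD=ma, CASE=du, TOR=ak:
underlying: an-ker-ku-dd
1. 0 -> a / C _ C #: inserts after position(s) 8: ankerkudad
2. o -> e, u -> i / F C0 _: fires at position(s) 7: ankerkidad
3. 0 -> i / C _ C: inserts after position(s) 2, 5: anikerikidad
surface: anikerikidad

cell GRD=ki, CASE=mi, TOR=ak:
underlying: zu-ker-ku-lta
1. 0 -> a / C _ C #: no change
2. o -> e, u -> i / F C0 _: fires at position(s) 7: zukerkilta
3. 0 -> i / C _ C: inserts after position(s) 5, 8: zukerikilita
surface: zukerikilita

cell GRD=ki, CASE=mi, TOR=du:
underlying: zu-ker-de-lta
1. 0 -> a / C _ C #: no change
2. o -> e, u -> i / F C0 _: no change
3. 0 -> i / C _ C: inserts after position(s) 5, 8: zukeridelita
surface: zukeridelita


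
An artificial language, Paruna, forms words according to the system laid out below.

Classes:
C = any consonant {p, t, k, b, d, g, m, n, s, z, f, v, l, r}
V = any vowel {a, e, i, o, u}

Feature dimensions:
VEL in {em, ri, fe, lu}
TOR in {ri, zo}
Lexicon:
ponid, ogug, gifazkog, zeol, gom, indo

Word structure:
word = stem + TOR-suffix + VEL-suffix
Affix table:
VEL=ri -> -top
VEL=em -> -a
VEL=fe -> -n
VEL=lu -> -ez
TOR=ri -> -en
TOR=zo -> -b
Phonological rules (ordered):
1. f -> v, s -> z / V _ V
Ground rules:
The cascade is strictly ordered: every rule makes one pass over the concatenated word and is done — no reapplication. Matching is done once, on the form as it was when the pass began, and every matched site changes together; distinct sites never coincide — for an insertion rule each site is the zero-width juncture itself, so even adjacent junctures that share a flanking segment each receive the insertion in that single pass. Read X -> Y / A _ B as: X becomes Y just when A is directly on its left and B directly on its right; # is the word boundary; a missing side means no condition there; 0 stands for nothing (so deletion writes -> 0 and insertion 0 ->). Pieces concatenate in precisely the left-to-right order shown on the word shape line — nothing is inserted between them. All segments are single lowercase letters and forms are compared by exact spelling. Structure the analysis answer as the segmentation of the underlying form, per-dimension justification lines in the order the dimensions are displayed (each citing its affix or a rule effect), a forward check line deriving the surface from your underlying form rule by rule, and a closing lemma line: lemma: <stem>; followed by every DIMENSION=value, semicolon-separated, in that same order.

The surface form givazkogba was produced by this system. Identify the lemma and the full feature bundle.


underlying: gifazkog-b-a
VEL=em - signalled by the affix -a
TOR=zo - signalled by the affix -b
check: gifazkogba -> givazkogba
lemma: gifazkog; VEL=em; TOR=zo


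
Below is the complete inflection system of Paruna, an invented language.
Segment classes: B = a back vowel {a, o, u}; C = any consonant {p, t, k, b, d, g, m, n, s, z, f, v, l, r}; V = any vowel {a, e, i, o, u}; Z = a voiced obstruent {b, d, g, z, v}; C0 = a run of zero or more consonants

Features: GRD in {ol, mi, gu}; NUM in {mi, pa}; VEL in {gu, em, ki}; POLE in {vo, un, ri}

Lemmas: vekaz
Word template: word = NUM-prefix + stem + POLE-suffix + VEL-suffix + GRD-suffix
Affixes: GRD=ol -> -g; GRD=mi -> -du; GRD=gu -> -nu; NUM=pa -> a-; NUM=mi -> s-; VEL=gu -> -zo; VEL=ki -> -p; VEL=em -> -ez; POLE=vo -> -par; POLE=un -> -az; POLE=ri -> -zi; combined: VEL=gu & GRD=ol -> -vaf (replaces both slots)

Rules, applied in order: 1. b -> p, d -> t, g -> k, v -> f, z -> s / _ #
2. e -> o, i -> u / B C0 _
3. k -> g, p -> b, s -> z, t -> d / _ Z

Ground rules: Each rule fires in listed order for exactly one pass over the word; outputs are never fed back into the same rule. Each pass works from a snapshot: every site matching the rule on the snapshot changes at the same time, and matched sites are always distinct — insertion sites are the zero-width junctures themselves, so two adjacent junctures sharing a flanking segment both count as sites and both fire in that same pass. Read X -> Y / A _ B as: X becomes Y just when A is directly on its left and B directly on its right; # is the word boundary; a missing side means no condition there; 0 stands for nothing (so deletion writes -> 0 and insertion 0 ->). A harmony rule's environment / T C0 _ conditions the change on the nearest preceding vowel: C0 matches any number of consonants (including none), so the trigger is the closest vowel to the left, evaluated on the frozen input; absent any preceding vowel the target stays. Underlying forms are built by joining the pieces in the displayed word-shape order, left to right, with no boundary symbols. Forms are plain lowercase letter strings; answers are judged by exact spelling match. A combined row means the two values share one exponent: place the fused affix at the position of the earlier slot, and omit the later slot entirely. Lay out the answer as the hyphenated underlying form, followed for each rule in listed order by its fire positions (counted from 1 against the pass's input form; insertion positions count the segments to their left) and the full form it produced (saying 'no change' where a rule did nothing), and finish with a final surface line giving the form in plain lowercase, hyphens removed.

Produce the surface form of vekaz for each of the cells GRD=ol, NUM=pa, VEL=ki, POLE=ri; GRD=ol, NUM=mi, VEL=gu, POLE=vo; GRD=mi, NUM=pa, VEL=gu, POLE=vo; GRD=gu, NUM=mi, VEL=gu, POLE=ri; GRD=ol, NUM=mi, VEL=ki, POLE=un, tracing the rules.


cell GRD=ol, NUM=pa, VEL=ki, POLE=ri:
underlying: a-vekaz-zi-p-g
1. b -> p, d -> t, g -> k, v -> f, z -> s / _ #: fires at position(s) 10: avekazzipk
2. e -> o, i -> u / B C0 _: fires at position(s) 3, 8: avokazzupk
3. k -> g, p -> b, s -> z, t -> d / _ Z: no change
surface: avokazzupk

cell GRD=ol, NUM=mi, VEL=gu, POLE=vo:
underlying: s-vekaz-par-vaf
1. b -> p, d -> t, g -> k, v -> f, z -> s / _ #: no change
2. e -> o, i -> u / B C0 _: no change
3. k -> g, p -> b, s -> z, t -> d / _ Z: fires at position(s) 1: zvekazparvaf
surface: zvekazparvaf

cell GRD=mi, NUM=pa, VEL=gu, POLE=vo:
underlying: a-vekaz-par-zo-du
1. b -> p, d -> t, g -> k, v -> f, z -> s / _ #: no change
2. e -> o, i -> u / B C0 _: fires at position(s) 3: avokazparzodu
3. k -> g, p -> b, s -> z, t -> d / _ Z: no change
surface: avokazparzodu

cell GRD=gu, NUM=mi, VEL=gu, POLE=ri:
underlying: s-vekaz-zi-zo-nu
1. b -> p, d -> t, g -> k, v -> f, z -> s / _ #: no change
2. e -> o, i -> u / B C0 _: fires at position(s) 8: svekazzuzonu
3. k -> g, p -> b, s -> z, t -> d / _ Z: fires at position(s) 1: zvekazzuzonu
surface: zvekazzuzonu

cell GRD=ol, NUM=mi, VEL=ki, POLE=un:
underlying: s-vekaz-az-p-g
1. b -> p, d -> t, g -> k, v -> f, z -> s / _ #: fires at position(s) 10: svekazazpk
2. e -> o, i -> u / B C0 _: no change
3. k -> g, p -> b, s -> z, t -> d / _ Z: fires at position(s) 1: zvekazazpk
surface: zvekazazpk


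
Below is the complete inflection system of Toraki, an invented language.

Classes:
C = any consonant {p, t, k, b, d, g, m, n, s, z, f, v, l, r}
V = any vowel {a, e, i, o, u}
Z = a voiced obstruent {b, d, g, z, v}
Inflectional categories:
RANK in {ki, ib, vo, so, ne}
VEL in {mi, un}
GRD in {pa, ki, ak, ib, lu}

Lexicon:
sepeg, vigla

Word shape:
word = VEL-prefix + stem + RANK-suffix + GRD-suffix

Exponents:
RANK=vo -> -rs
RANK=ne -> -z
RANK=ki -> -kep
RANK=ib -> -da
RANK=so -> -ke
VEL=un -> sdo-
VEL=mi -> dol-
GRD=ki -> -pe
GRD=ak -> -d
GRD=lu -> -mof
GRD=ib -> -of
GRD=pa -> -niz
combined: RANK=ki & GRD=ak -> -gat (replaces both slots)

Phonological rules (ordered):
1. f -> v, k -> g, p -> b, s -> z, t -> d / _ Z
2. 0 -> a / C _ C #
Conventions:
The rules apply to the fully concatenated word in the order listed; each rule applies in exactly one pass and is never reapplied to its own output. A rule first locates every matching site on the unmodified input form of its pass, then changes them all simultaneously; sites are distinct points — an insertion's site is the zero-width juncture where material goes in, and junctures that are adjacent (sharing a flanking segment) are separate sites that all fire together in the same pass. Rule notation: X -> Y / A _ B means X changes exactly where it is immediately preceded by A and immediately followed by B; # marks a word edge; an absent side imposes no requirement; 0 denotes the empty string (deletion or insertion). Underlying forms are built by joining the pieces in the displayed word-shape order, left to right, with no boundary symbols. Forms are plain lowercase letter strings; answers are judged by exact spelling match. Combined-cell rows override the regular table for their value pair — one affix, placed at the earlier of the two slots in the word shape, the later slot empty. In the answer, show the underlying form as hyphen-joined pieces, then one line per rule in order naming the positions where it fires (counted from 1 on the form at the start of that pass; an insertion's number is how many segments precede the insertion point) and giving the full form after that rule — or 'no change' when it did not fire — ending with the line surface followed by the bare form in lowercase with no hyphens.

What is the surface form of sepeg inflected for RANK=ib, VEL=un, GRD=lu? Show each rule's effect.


underlying: sdo-sepeg-da-mof
1. f -> v, k -> g, p -> b, s -> z, t -> d / _ Z: fires at position(s) 1: zdosepegdamof
2. 0 -> a / C _ C #: no change
surface: zdosepegdamof


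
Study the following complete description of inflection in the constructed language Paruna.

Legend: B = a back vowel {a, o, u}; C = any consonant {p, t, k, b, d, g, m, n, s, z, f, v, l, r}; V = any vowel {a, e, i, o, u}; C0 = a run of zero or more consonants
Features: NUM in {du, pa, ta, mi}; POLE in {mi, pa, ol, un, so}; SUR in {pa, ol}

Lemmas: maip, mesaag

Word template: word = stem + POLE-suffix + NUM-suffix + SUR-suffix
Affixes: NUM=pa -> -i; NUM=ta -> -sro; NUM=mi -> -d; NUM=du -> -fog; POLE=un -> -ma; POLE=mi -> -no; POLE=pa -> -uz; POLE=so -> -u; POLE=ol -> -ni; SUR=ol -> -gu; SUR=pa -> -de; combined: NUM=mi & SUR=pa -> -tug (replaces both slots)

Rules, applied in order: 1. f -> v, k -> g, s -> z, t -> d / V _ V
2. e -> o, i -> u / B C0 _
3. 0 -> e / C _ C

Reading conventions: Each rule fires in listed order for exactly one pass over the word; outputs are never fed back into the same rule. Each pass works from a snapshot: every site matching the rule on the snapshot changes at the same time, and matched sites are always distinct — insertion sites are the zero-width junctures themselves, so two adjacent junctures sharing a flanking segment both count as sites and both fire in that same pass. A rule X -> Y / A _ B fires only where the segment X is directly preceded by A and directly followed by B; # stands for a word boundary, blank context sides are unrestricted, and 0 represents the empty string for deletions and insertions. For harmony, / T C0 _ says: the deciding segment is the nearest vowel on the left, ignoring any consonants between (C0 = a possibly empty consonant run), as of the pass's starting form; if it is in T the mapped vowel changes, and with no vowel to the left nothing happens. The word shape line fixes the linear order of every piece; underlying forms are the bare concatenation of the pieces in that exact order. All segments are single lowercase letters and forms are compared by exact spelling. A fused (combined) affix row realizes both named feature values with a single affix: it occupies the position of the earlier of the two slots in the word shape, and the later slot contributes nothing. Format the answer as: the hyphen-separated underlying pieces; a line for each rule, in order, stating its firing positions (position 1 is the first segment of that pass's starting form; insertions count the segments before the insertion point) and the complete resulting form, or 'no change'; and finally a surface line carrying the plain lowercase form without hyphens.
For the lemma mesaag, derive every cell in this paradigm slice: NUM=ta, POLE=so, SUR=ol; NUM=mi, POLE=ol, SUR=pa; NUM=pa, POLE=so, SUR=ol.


cell NUM=ta, POLE=so, SUR=ol:
underlying: mesaag-u-sro-gu
1. f -> v, k -> g, s -> z, t -> d / V _ V: fires at position(s) 3: mezaagusrogu
2. e -> o, i -> u / B C0 _: no change
3. 0 -> e / C _ C: inserts after position(s) 8: mezaaguserogu
surface: mezaaguserogu

cell NUM=mi, POLE=ol, SUR=pa:
underlying: mesaag-ni-tug
1. f -> v, k -> g, s -> z, t -> d / V _ V: fires at position(s) 3, 9: mezaagnidug
2. e -> o, i -> u / B C0 _: fires at position(s) 8: mezaagnudug
3. 0 -> e / C _ C: inserts after position(s) 6: mezaagenudug
surface: mezaagenudug

cell NUM=pa, POLE=so, SUR=ol:
underlying: mesaag-u-i-gu
1. f -> v, k -> g, s -> z, t -> d / V _ V: fires at position(s) 3: mezaaguigu
2. e -> o, i -> u / B C0 _: fires at position(s) 8: mezaaguugu
3. 0 -> e / C _ C: no change
surface: mezaaguugu


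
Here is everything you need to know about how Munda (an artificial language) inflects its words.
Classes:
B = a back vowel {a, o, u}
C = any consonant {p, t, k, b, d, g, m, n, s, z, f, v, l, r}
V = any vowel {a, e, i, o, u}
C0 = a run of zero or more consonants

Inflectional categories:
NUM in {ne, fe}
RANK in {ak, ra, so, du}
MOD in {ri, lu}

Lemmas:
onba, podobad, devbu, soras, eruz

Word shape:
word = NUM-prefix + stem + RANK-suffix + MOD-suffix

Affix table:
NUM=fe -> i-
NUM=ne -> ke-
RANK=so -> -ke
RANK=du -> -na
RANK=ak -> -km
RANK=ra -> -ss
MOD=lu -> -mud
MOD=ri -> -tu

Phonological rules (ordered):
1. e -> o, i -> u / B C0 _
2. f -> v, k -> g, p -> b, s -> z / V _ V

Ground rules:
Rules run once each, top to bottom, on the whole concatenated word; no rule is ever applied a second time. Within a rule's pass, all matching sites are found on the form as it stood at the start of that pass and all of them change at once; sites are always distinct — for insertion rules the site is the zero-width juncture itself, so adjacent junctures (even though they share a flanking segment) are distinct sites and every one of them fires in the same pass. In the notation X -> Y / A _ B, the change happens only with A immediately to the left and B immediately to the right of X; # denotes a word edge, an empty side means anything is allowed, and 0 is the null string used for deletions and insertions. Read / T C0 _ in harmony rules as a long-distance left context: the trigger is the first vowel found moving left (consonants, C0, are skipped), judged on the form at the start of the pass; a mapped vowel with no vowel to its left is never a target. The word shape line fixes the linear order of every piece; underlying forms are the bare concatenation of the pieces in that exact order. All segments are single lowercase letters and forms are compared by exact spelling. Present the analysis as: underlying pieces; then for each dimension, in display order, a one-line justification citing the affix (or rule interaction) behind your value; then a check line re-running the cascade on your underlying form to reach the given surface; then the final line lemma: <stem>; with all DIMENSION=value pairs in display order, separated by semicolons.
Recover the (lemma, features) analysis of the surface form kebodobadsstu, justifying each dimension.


underlying: ke-podobad-ss-tu
NUM=ne - signalled by the affix ke-
RANK=ra - signalled by the affix -ss
MOD=ri - signalled by the affix -tu
check: kepodobadsstu -> kepodobadsstu -> kebodobadsstu
lemma: podobad; NUM=ne; RANK=ra; MOD=ri


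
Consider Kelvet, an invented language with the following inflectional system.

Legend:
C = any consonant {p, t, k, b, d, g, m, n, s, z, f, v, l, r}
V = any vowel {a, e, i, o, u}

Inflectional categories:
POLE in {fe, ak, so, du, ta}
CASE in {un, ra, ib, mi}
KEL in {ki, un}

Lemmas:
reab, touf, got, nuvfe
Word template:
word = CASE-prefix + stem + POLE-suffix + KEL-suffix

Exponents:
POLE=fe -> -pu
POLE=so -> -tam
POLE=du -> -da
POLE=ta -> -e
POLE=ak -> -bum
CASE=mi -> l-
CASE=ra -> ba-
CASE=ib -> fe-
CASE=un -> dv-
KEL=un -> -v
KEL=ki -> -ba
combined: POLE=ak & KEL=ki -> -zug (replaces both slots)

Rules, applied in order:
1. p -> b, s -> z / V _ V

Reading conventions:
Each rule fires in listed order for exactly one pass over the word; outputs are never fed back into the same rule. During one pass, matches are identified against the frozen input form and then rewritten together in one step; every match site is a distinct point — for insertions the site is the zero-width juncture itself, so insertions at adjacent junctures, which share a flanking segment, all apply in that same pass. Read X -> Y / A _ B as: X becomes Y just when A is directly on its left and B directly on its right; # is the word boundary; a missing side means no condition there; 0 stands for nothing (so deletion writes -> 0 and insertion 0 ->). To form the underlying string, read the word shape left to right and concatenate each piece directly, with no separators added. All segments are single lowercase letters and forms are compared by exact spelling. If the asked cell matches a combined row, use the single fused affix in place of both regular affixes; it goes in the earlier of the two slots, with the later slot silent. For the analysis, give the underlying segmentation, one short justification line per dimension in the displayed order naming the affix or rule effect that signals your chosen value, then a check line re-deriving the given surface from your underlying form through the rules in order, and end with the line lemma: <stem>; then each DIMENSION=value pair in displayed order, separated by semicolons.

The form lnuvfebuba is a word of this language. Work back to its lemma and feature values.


underlying: l-nuvfe-pu-ba
POLE=fe - signalled by the affix -pu
CASE=mi - signalled by the affix l-
KEL=ki - signalled by the affix -ba
check: lnuvfepuba -> lnuvfebuba
lemma: nuvfe; POLE=fe; CASE=mi; KEL=ki


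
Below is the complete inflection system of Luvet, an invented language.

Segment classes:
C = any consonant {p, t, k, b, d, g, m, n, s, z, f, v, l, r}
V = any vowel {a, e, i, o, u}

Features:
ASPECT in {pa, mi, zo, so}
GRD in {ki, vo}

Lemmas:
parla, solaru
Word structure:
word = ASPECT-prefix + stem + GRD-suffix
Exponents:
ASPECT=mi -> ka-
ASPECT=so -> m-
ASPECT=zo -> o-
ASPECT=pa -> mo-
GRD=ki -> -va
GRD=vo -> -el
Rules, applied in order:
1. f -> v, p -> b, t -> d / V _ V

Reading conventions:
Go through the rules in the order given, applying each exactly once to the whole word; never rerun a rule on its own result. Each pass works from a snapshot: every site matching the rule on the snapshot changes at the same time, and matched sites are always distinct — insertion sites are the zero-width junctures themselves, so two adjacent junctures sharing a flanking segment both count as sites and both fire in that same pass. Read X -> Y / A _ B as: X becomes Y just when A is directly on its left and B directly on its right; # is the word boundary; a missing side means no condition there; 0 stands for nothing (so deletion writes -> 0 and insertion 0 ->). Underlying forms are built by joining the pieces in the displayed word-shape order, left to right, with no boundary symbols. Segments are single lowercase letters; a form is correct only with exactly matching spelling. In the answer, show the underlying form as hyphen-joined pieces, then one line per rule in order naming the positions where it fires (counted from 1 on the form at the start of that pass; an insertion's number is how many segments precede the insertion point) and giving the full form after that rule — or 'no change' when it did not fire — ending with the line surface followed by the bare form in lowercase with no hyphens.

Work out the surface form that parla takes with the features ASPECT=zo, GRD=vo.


underlying: o-parla-el
1. f -> v, p -> b, t -> d / V _ V: fires at position(s) 2: obarlael
surface: obarlael


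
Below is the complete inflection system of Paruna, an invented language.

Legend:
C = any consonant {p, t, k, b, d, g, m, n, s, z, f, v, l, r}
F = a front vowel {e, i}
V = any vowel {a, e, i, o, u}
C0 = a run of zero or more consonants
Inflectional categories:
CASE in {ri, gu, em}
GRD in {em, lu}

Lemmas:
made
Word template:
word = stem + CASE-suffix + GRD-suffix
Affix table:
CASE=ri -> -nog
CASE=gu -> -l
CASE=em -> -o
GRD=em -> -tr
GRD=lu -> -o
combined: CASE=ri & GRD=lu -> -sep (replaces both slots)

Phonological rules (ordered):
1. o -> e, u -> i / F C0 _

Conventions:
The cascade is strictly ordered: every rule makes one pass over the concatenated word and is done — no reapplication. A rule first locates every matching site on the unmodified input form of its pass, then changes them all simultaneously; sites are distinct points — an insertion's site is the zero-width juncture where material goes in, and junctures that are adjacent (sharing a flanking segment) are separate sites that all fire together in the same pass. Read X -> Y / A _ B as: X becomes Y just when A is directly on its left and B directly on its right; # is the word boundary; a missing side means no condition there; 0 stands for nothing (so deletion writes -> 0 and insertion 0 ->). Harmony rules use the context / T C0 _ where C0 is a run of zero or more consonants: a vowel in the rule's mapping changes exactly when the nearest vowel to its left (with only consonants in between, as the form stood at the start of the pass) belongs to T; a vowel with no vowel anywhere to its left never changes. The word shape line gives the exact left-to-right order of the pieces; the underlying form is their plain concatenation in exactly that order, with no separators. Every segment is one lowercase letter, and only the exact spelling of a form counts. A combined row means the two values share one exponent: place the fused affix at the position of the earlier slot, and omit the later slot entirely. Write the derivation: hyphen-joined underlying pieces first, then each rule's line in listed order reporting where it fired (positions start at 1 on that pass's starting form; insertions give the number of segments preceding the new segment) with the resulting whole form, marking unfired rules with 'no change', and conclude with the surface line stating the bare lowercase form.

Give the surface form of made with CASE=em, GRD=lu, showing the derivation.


underlying: made-o-o
1. o -> e, u -> i / F C0 _: fires at position(s) 5: madeeo
surface: madeeo


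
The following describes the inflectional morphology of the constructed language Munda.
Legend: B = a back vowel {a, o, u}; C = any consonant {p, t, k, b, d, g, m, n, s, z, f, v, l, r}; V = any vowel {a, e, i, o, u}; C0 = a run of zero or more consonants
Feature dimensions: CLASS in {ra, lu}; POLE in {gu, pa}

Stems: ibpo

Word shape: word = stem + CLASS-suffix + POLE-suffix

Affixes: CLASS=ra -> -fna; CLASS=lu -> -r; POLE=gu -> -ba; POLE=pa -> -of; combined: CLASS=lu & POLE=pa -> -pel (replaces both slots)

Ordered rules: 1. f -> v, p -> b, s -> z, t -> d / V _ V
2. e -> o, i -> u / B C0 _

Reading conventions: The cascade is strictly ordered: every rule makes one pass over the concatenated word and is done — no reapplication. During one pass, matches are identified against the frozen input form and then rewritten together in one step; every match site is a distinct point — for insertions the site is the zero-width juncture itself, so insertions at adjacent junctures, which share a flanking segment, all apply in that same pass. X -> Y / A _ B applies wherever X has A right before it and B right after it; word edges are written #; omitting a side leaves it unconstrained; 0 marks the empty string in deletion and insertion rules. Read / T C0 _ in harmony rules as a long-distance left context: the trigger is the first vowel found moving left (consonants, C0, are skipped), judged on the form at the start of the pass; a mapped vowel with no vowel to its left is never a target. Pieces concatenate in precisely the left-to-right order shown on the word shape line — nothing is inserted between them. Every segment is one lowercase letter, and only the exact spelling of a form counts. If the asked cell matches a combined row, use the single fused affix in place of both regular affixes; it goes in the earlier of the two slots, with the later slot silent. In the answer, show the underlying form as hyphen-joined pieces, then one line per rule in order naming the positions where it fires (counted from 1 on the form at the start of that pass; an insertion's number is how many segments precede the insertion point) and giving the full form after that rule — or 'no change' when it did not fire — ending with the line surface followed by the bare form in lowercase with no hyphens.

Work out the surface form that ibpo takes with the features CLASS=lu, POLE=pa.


underlying: ibpo-pel
1. f -> v, p -> b, s -> z, t -> d / V _ V: fires at position(s) 5: ibpobel
2. e -> o, i -> u / B C0 _: fires at position(s) 6: ibpobol
surface: ibpobol


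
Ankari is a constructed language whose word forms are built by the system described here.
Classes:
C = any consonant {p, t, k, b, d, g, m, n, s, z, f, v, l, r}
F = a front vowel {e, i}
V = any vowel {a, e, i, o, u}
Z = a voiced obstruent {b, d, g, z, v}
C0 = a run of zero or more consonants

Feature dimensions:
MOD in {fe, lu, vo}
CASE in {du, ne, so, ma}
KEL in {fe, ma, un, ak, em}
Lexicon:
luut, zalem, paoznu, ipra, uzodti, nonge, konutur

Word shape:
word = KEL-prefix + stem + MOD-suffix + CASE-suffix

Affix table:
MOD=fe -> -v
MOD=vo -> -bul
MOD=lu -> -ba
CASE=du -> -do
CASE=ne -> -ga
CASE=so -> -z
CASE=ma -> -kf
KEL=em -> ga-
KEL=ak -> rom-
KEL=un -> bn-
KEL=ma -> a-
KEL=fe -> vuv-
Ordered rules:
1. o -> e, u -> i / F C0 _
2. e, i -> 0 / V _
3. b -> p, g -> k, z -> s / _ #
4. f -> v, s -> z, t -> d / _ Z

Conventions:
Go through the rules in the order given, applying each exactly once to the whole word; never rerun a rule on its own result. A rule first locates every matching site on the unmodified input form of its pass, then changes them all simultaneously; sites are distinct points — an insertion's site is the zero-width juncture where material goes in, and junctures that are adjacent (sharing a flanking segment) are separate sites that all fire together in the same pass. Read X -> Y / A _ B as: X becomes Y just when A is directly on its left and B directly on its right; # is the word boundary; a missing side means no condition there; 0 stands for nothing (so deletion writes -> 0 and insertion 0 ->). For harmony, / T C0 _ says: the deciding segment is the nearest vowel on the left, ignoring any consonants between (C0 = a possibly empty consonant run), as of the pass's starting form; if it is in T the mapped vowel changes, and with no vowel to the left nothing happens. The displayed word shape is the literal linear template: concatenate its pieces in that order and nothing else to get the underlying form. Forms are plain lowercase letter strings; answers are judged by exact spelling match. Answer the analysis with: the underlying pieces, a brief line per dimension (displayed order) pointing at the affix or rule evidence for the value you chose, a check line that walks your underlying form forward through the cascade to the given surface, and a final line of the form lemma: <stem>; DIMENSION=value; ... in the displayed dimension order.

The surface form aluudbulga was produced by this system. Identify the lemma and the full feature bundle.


underlying: a-luut-bul-ga
MOD=vo - signalled by the affix -bul
CASE=ne - signalled by the affix -ga
KEL=ma - signalled by the affix a-
check: aluutbulga -> aluutbulga -> aluutbulga -> aluutbulga -> aluudbulga
lemma: luut; MOD=vo; CASE=ne; KEL=ma


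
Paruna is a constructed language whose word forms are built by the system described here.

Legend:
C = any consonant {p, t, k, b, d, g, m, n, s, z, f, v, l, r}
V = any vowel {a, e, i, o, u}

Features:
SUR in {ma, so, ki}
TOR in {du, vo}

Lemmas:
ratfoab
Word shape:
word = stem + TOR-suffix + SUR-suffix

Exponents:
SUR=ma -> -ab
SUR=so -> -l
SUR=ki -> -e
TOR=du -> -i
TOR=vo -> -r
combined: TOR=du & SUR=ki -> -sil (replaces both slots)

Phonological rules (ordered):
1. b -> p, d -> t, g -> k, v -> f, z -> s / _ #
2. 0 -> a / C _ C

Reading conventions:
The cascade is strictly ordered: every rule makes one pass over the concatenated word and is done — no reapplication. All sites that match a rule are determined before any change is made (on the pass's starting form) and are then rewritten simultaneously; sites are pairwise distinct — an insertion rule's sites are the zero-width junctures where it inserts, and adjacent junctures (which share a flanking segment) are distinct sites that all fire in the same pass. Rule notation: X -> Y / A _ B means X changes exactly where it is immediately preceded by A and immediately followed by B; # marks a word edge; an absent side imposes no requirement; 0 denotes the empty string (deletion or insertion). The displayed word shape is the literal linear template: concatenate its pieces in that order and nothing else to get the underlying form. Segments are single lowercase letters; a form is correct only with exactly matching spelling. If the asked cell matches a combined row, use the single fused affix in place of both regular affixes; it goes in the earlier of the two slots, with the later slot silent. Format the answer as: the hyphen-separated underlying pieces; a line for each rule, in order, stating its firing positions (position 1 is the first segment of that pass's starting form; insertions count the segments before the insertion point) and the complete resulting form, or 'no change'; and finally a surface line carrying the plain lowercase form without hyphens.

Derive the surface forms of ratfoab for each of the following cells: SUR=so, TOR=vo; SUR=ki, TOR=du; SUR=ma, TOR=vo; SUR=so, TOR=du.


cell SUR=so, TOR=vo:
underlying: ratfoab-r-l
1. b -> p, d -> t, g -> k, v -> f, z -> s / _ #: no change
2. 0 -> a / C _ C: inserts after position(s) 3, 7, 8: ratafoabaral
surface: ratafoabaral

cell SUR=ki, TOR=du:
underlying: ratfoab-sil
1. b -> p, d -> t, g -> k, v -> f, z -> s / _ #: no change
2. 0 -> a / C _ C: inserts after position(s) 3, 7: ratafoabasil
surface: ratafoabasil

cell SUR=ma, TOR=vo:
underlying: ratfoab-r-ab
1. b -> p, d -> t, g -> k, v -> f, z -> s / _ #: fires at position(s) 10: ratfoabrap
2. 0 -> a / C _ C: inserts after position(s) 3, 7: ratafoabarap
surface: ratafoabarap

cell SUR=so, TOR=du:
underlying: ratfoab-i-l
1. b -> p, d -> t, g -> k, v -> f, z -> s / _ #: no change
2. 0 -> a / C _ C: inserts after position(s) 3: ratafoabil
surface: ratafoabil
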